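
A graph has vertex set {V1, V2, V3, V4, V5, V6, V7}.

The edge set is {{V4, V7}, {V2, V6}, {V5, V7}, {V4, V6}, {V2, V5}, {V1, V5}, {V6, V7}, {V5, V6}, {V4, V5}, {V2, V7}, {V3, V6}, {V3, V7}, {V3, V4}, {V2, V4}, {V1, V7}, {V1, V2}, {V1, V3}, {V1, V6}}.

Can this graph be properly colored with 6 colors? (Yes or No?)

The chromatic number is 5. V2, V4, V5, V6, V7 are pairwise adjacent (a clique of size 5), so at least 5 colors are needed.
A valid assignment using 5 colors: V1=3, V2=4, V3=4, V4=3, V5=5, V6=2, V7=1.
Since 6 ≥ 5, a proper 6-coloring certainly exists.

Yes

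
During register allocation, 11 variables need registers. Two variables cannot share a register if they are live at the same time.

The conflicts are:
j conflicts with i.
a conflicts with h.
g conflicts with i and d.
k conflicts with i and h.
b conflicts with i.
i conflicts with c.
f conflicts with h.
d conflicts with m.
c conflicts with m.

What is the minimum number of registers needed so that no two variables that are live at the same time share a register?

3

The cycle d-g-i-c-m-d has odd length 5, so it cannot be 2-colored; at least 3 registers are needed.
3 registers suffice: register 1 → {i, h, m}; register 2 → {j, a, g, k, b, f, c}; register 3 → {d}. No two conflicting variables share a register.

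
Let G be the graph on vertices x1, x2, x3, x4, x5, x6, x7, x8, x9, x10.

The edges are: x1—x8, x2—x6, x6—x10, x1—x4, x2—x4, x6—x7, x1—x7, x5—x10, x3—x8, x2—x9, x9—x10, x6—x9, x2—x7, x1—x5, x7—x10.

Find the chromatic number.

x2, x6, x9 are mutually adjacent, so at least 3 colors are needed.
3 colors suffice: color 1 → {x1, x3, x6}; color 2 → {x2, x8, x10}; color 3 → {x4, x5, x7, x9}. Every edge joins two different colors.

3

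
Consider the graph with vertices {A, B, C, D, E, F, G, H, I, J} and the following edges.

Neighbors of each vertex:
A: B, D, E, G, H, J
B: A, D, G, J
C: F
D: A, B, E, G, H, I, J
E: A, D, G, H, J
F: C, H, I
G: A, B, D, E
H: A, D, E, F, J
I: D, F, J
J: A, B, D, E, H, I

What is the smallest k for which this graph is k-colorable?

A, D, E, H, J are pairwise adjacent (a clique of size 5), so at least 5 colors are needed.
A valid assignment using 5 colors: A=3, B=4, C=2, D=1, E=5, F=1, G=2, H=4, I=3, J=2. Every edge joins two different colors.

5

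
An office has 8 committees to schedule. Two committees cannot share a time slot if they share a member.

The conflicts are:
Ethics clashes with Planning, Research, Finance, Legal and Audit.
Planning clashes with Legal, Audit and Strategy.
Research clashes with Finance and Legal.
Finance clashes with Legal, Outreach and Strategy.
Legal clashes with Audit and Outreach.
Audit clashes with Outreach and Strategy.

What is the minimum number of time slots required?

Ethics, Research, Finance, Legal all conflict with each other, so at least 4 time slots are needed.
4 time slots suffice: time slot 1 → {Legal, Strategy}; time slot 2 → {Finance, Audit}; time slot 3 → {Ethics, Outreach}; time slot 4 → {Planning, Research}. No two conflicting committees share a time slot.

4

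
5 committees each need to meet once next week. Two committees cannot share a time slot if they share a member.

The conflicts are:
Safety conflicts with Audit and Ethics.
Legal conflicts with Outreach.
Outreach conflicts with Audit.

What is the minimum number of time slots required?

Safety and Audit conflict, so at least 2 time slots are needed.
2 time slots suffice: time slot 1 → {Safety, Outreach}; time slot 2 → {Legal, Audit, Ethics}. Every pair that conflicts lands in different time slots.

2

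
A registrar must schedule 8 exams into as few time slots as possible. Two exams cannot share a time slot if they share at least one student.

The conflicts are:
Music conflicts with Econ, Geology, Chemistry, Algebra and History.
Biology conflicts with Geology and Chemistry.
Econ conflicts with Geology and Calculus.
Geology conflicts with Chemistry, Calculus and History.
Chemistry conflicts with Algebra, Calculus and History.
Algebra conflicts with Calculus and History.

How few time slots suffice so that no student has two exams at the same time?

4

Music, Geology, Chemistry, History pairwise conflict, so at least 4 time slots are needed.
4 time slots suffice: time slot 1 → {Econ, Chemistry}; time slot 2 → {Geology, Algebra}; time slot 3 → {Music, Biology, Calculus}; time slot 4 → {History}. No two conflicting exams share a time slot.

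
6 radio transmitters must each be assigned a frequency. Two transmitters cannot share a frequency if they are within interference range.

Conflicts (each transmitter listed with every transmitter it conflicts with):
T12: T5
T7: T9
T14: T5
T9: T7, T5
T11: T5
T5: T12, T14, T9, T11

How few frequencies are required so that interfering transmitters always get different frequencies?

T14 and T5 conflict, so at least 2 frequencies are needed.
A valid assignment using 2 frequencies: T12=2, T7=1, T14=2, T9=2, T11=2, T5=1. No two conflicting transmitters share a frequency.

2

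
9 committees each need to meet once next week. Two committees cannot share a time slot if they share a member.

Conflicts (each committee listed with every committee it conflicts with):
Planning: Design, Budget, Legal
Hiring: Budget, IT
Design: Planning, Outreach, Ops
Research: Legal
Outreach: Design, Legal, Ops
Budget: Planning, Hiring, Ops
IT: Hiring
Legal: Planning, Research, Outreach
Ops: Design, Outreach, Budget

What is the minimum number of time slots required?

Design, Outreach, Ops are mutually in conflict, so at least 3 time slots are needed.
A valid assignment using 3 time slots: Planning=2, Hiring=2, Design=1, Research=2, Outreach=3, Budget=1, IT=1, Legal=1, Ops=2. No two conflicting committees share a time slot.

3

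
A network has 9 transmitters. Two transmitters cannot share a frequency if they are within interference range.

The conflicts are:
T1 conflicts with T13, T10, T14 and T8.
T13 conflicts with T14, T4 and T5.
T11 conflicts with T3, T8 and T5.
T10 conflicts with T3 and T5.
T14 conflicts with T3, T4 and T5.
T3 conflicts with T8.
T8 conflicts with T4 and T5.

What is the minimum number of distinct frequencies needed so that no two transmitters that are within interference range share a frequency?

3

T11, T8, T5 pairwise conflict, so at least 3 frequencies are needed.
A valid assignment using 3 frequencies: T1=1, T13=3, T11=3, T10=2, T14=2, T3=1, T8=2, T4=1, T5=1. Every pair that conflicts lands in different frequencies.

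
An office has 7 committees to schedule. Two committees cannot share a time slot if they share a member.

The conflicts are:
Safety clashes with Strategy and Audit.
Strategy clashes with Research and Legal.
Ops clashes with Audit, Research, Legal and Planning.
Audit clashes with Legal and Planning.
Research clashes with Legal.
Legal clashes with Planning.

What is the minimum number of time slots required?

4

Ops, Audit, Legal, Planning pairwise conflict, so at least 4 time slots are needed.
Using 4 time slots: Safety=1, Strategy=2, Ops=2, Audit=3, Research=3, Legal=1, Planning=4. Each listed conflict is separated.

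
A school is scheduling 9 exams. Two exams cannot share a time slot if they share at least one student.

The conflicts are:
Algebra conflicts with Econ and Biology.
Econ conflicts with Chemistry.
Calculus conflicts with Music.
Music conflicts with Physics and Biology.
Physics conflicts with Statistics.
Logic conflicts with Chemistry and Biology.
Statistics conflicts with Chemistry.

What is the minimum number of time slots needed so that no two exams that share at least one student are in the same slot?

3

The cycle Logic-Biology-Algebra-Econ-Chemistry-Logic has odd length 5, so it cannot be 2-colored; at least 3 time slots are needed.
3 time slots suffice: time slot 1 → {Algebra, Music, Chemistry}; time slot 2 → {Econ, Calculus, Physics, Biology}; time slot 3 → {Logic, Statistics}. No two conflicting exams share a time slot.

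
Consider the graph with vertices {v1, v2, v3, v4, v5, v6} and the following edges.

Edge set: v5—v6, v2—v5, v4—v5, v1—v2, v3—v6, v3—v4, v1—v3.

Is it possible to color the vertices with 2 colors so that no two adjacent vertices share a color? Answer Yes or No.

The cycle v3-v1-v2-v5-v4-v3 has odd length 5, so it cannot be 2-colored; at least 3 colors are needed.
So 2 colors are not enough.

No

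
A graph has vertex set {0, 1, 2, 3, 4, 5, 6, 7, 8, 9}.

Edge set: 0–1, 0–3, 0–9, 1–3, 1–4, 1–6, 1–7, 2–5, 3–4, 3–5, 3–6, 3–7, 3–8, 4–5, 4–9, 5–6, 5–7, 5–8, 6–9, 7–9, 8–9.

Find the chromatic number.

3

3, 5, 7 form a triangle, so at least 3 colors are needed.
One proper 3-coloring: 0=green, 1=blue, 2=red, 3=red, 4=green, 5=blue, 6=green, 7=green, 8=green, 9=red. Every edge joins two different colors.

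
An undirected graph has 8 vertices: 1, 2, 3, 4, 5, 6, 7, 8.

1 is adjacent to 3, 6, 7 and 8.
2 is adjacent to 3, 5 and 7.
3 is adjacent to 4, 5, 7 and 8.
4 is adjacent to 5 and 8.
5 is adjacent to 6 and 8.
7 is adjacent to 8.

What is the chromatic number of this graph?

4

3, 4, 5, 8 form a clique, so at least 4 colors are needed.
4 colors suffice: 1=b, 2=c, 3=a, 4=d, 5=b, 6=a, 7=d, 8=c. No two adjacent vertices share a color.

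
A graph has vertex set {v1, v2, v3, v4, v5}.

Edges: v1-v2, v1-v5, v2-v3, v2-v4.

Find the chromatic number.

v1 and v5 are adjacent, so at least 2 colors are needed.
2 colors suffice: color red → {v2, v5}; color blue → {v1, v3, v4}. Each edge has distinct colors on its endpoints.

2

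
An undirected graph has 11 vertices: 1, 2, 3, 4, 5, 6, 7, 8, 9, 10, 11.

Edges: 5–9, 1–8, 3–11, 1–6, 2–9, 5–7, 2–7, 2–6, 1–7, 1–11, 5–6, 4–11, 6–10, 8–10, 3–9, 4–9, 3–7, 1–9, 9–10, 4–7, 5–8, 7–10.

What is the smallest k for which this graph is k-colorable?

2

4 and 11 are adjacent, so at least 2 colors are needed.
One proper 2-coloring: 1=b, 2=b, 3=b, 4=b, 5=b, 6=a, 7=a, 8=a, 9=a, 10=b, 11=a. No two adjacent vertices share a color.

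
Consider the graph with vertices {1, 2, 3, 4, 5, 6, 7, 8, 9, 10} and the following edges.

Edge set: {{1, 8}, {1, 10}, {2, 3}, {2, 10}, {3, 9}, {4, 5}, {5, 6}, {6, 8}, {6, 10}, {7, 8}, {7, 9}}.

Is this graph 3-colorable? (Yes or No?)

Yes

The chromatic number is 3. The cycle 9-7-8-6-10-2-3-9 has odd length 7, so it cannot be 2-colored; at least 3 colors are needed.
One proper 3-coloring: 1=red, 2=red, 3=blue, 4=red, 5=blue, 6=red, 7=red, 8=blue, 9=green, 10=blue.
That is already a proper 3-coloring.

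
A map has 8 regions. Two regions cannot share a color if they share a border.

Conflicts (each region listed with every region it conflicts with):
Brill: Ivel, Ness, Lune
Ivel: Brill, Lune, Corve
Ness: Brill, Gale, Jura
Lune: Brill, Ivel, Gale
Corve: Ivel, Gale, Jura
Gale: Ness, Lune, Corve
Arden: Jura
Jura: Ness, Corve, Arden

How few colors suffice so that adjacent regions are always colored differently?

3

Brill, Ivel, Lune pairwise conflict, so at least 3 colors are needed.
A valid assignment using 3 colors: Brill=1, Ivel=3, Ness=2, Lune=2, Corve=2, Gale=1, Arden=2, Jura=1. Each listed conflict is separated.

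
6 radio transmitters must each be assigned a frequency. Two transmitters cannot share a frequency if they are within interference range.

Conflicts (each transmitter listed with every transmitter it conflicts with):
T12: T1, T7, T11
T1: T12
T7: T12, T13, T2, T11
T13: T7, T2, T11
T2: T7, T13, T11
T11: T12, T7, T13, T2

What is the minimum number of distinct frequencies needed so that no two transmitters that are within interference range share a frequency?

T7, T13, T2, T11 all conflict with each other, so at least 4 frequencies are needed.
Using 4 frequencies: T12=3, T1=1, T7=2, T13=4, T2=3, T11=1. No two conflicting transmitters share a frequency.

4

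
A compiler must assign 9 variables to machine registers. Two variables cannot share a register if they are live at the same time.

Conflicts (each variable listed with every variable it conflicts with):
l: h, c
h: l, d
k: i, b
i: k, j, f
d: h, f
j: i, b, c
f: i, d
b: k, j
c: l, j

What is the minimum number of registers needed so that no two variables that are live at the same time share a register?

3

The cycle c-j-i-f-d-h-l-c has odd length 7, so it cannot be 2-colored; at least 3 registers are needed.
3 registers suffice: l=2, h=1, k=2, i=1, d=3, j=2, f=2, b=1, c=1. Each listed conflict is separated.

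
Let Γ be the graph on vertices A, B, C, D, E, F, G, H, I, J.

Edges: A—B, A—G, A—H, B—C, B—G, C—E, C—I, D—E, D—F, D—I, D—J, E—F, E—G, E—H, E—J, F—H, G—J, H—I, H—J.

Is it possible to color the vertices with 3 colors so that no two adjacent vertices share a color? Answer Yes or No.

The chromatic number is 3. A, B, G are pairwise adjacent, so at least 3 colors are needed.
3 colors suffice: color 1 → {A, E, I}; color 2 → {C, D, G, H}; color 3 → {B, F, J}.
That is already a proper 3-coloring.

Yes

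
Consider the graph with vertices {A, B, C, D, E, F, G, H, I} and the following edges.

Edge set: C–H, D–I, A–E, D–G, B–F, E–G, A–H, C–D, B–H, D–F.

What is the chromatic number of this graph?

3

The cycle C-H-B-F-D-C has odd length 5, so it cannot be 2-colored; at least 3 colors are needed.
3 colors suffice: A=blue, B=blue, C=blue, D=red, E=red, F=green, G=blue, H=red, I=blue. Each edge has distinct colors on its endpoints.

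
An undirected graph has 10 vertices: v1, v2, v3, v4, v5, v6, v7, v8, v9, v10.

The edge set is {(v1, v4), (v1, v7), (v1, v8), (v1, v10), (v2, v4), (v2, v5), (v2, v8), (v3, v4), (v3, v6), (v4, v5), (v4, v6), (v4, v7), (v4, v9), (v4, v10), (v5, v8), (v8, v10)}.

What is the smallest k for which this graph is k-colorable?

3

v1, v8, v10 are mutually adjacent, so at least 3 colors are needed.
One proper 3-coloring: v1=2, v2=3, v3=3, v4=1, v5=2, v6=2, v7=3, v8=1, v9=2, v10=3. Each edge has distinct colors on its endpoints.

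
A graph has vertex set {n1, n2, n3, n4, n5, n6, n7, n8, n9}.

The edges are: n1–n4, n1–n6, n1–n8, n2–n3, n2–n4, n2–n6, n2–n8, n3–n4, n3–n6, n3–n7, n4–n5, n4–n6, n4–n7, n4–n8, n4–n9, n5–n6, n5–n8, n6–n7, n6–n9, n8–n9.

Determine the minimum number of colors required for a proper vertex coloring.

n2, n3, n4, n6 are mutually adjacent (a clique of size 4), so at least 4 colors are needed.
One proper 4-coloring: n1=green, n2=green, n3=yellow, n4=red, n5=green, n6=blue, n7=green, n8=blue, n9=green. No two adjacent vertices share a color.

4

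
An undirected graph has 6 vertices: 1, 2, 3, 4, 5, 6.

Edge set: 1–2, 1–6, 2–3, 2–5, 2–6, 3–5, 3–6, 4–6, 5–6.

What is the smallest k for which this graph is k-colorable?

2, 3, 5, 6 form a clique, so at least 4 colors are needed.
4 colors suffice: color red → {6}; color blue → {2, 4}; color green → {1, 5}; color yellow → {3}. No two adjacent vertices share a color.

4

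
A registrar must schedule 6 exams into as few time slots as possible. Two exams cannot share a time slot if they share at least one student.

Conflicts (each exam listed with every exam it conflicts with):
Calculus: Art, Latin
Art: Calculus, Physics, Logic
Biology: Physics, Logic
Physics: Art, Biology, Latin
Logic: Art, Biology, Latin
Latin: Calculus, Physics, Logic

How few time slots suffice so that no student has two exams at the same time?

Art and Logic conflict, so at least 2 time slots are needed.
2 time slots suffice: Calculus=2, Art=1, Biology=1, Physics=2, Logic=2, Latin=1. Every pair that conflicts lands in different time slots.

2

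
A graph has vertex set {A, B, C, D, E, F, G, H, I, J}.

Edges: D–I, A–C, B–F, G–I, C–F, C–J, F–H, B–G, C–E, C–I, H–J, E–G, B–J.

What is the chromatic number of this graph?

3

The cycle C-I-G-B-F-C has odd length 5, so it cannot be 2-colored; at least 3 colors are needed.
One proper 3-coloring: A=2, B=3, C=1, D=1, E=2, F=2, G=1, H=1, I=2, J=2. No two adjacent vertices share a color.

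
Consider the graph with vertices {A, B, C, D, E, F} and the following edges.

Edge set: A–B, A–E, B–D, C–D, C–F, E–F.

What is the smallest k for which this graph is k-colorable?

C and D are adjacent, so at least 2 colors are needed.
2 colors suffice: color 1 → {A, D, F}; color 2 → {B, C, E}. Each edge has distinct colors on its endpoints.

2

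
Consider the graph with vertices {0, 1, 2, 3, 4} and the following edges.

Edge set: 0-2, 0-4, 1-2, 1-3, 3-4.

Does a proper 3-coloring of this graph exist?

The chromatic number is 3. The cycle 0-4-3-1-2-0 has odd length 5, so it cannot be 2-colored; at least 3 colors are needed.
3 colors suffice: color red → {2, 3}; color blue → {1, 4}; color green → {0}.
That is already a proper 3-coloring.

Yes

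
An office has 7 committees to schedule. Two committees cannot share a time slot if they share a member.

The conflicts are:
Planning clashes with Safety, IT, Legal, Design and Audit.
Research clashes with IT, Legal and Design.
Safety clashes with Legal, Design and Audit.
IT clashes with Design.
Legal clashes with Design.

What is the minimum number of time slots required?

Planning, Safety, Legal, Design pairwise conflict, so at least 4 time slots are needed.
Using 4 time slots: Planning=2, Research=2, Safety=3, IT=3, Legal=4, Design=1, Audit=1. No two conflicting committees share a time slot.

4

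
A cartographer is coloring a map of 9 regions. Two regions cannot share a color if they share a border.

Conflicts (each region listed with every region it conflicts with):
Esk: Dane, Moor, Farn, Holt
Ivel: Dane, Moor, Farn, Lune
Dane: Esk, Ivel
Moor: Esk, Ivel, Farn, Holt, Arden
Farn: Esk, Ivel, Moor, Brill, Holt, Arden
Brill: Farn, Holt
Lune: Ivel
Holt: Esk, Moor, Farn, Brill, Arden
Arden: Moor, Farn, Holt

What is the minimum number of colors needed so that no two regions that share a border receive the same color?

Moor, Farn, Holt, Arden are mutually in conflict, so at least 4 colors are needed.
4 colors suffice: color 1 → {Dane, Farn, Lune}; color 2 → {Moor, Brill}; color 3 → {Ivel, Holt}; color 4 → {Esk, Arden}. Each listed conflict is separated.

4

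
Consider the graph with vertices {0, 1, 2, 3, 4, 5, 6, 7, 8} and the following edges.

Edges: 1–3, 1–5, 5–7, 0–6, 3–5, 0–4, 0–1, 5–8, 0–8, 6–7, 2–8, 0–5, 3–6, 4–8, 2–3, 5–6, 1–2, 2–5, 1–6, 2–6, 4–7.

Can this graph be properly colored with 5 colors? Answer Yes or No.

The chromatic number is 5. 1, 2, 3, 5, 6 are mutually adjacent (a clique of size 5), so at least 5 colors are needed.
5 colors suffice: 0=green, 1=yellow, 2=green, 3=purple, 4=red, 5=red, 6=blue, 7=green, 8=blue.
That is already a proper 5-coloring.

Yes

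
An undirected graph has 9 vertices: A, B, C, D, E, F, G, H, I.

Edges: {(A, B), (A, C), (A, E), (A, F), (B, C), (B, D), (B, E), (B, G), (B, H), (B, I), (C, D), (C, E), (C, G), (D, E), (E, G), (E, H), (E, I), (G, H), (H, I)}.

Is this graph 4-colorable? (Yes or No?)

The chromatic number is 4. B, C, D, E form a clique, so at least 4 colors are needed.
One proper 4-coloring: A=4, B=1, C=3, D=4, E=2, F=1, G=4, H=3, I=4.
That is already a proper 4-coloring.

Yes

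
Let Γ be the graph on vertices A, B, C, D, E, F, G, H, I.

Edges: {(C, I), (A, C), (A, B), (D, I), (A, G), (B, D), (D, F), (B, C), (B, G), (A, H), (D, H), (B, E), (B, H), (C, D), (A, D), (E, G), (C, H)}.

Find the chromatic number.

5

A, B, C, D, H are pairwise adjacent (a clique of size 5), so at least 5 colors are needed.
A valid assignment using 5 colors: A=4, B=1, C=3, D=2, E=3, F=1, G=2, H=5, I=1. Every edge joins two different colors.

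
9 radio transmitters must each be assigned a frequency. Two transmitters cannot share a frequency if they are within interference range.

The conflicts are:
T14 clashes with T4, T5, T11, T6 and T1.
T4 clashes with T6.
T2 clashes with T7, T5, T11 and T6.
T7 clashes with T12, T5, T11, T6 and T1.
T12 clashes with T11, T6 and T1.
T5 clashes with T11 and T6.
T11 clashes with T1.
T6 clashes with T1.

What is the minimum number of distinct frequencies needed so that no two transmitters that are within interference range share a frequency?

T2, T7, T5, T6 pairwise conflict, so at least 4 frequencies are needed.
A valid assignment using 4 frequencies: T14=2, T4=3, T2=4, T7=2, T12=4, T5=3, T11=1, T6=1, T1=3. Every pair that conflicts lands in different frequencies.

4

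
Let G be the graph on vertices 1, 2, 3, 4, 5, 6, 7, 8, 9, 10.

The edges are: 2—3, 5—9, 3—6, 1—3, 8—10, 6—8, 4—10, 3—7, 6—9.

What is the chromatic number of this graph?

2

2 and 3 are adjacent, so at least 2 colors are needed.
2 colors suffice: color red → {3, 4, 8, 9}; color blue → {1, 2, 5, 6, 7, 10}. No two adjacent vertices share a color.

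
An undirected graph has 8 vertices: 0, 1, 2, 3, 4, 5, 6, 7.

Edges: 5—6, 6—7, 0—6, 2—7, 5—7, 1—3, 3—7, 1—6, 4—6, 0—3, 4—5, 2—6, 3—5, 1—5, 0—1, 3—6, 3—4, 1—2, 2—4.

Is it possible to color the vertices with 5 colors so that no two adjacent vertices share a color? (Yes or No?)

The chromatic number is 4. 3, 5, 6, 7 are pairwise adjacent (a clique of size 4), so at least 4 colors are needed.
A valid assignment using 4 colors: 0=d, 1=c, 2=b, 3=b, 4=c, 5=d, 6=a, 7=c.
Since 5 ≥ 4, a proper 5-coloring certainly exists.

Yes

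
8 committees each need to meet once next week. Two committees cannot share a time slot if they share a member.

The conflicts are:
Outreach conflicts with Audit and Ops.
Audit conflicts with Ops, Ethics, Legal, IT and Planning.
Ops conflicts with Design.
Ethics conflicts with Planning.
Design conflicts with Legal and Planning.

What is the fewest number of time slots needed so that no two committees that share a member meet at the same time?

Audit, Ethics, Planning are mutually in conflict, so at least 3 time slots are needed.
A valid assignment using 3 time slots: Outreach=3, Audit=1, Ops=2, Ethics=3, Design=1, Legal=2, IT=2, Planning=2. No two conflicting committees share a time slot.

3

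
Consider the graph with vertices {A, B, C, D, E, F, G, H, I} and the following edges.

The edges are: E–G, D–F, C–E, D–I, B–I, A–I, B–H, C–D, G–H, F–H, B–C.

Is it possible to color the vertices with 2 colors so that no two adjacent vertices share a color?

No

The cycle H-B-I-D-F-H has odd length 5, so it cannot be 2-colored; at least 3 colors are needed.
So 2 colors are not enough.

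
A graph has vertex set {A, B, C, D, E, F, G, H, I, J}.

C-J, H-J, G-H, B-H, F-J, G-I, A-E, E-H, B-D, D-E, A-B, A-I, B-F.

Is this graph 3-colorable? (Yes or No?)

Yes

The chromatic number is 3. The cycle G-H-B-A-I-G has odd length 5, so it cannot be 2-colored; at least 3 colors are needed.
3 colors suffice: color 1 → {B, E, I, J}; color 2 → {A, C, D, F, H}; color 3 → {G}.
That is already a proper 3-coloring.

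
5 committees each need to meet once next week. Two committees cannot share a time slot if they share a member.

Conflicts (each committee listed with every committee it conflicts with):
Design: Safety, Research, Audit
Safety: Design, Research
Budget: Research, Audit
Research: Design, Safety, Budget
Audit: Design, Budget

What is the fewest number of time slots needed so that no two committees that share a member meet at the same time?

Design, Safety, Research are mutually in conflict, so at least 3 time slots are needed.
3 time slots suffice: Design=2, Safety=3, Budget=2, Research=1, Audit=1. Every pair that conflicts lands in different time slots.

3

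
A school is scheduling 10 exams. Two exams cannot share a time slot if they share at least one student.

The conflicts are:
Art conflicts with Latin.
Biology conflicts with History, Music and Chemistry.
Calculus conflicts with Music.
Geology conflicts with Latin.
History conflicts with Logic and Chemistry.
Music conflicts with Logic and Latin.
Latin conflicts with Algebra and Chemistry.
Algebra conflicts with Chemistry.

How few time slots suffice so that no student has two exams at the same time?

Latin, Algebra, Chemistry pairwise conflict, so at least 3 time slots are needed.
3 time slots suffice: time slot 1 → {Biology, Calculus, Logic, Latin}; time slot 2 → {Art, Geology, Music, Chemistry}; time slot 3 → {History, Algebra}. Each listed conflict is separated.

3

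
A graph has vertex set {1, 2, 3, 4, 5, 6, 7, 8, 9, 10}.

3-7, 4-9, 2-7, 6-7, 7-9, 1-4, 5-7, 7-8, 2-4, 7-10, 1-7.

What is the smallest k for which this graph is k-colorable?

2

7 and 10 are adjacent, so at least 2 colors are needed.
2 colors suffice: color a → {4, 7}; color b → {1, 2, 3, 5, 6, 8, 9, 10}. Every edge joins two different colors.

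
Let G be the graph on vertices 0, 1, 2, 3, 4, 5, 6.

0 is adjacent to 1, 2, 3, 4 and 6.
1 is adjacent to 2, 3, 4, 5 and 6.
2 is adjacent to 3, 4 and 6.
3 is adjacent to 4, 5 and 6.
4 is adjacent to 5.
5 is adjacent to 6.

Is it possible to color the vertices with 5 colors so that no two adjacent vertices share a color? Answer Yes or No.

Yes

The chromatic number is 5. 0, 1, 2, 3, 4 are mutually adjacent (a clique of size 5), so at least 5 colors are needed.
5 colors suffice: color red → {3}; color blue → {1}; color green → {2, 5}; color yellow → {4, 6}; color purple → {0}.
That is already a proper 5-coloring.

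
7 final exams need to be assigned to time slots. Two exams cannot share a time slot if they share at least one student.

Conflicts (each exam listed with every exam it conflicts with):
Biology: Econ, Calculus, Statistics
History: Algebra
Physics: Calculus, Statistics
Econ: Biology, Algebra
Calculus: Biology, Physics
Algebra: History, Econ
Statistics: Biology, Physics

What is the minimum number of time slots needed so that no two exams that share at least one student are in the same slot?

2

Biology and Statistics conflict, so at least 2 time slots are needed.
2 time slots suffice: time slot 1 → {Biology, Physics, Algebra}; time slot 2 → {History, Econ, Calculus, Statistics}. Every pair that conflicts lands in different time slots.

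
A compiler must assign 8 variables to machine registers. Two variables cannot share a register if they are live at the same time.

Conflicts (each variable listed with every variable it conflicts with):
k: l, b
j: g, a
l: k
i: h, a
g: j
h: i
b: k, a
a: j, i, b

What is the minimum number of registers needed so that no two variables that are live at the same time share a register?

2

b and a conflict, so at least 2 registers are needed.
Using 2 registers: k=1, j=2, l=2, i=2, g=1, h=1, b=2, a=1. Every pair that conflicts lands in different registers.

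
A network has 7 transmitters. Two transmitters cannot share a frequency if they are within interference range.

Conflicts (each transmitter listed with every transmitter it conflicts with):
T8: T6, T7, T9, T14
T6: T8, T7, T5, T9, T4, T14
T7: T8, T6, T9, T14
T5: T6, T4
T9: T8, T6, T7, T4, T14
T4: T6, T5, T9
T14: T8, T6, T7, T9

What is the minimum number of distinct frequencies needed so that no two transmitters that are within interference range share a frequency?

5

T8, T6, T7, T9, T14 pairwise conflict, so at least 5 frequencies are needed.
5 frequencies suffice: T8=5, T6=1, T7=4, T5=2, T9=2, T4=3, T14=3. No two conflicting transmitters share a frequency.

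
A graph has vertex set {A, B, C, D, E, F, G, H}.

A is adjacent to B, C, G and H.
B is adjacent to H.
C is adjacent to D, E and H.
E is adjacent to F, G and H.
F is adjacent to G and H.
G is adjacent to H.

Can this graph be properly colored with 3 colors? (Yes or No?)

E, F, G, H form a clique, so at least 4 colors are needed.
So 3 colors are not enough.

No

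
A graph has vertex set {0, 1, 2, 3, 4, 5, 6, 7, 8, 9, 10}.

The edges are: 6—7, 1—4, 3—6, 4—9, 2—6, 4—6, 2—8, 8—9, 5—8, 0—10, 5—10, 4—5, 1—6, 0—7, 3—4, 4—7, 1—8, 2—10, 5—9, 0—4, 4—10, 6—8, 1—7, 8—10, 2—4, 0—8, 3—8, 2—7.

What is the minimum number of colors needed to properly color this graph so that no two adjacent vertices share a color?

4

2, 4, 6, 7 are pairwise adjacent (a clique of size 4), so at least 4 colors are needed.
4 colors suffice: color red → {4, 8}; color blue → {6, 9, 10}; color green → {0, 1, 2, 3, 5}; color yellow → {7}. Each edge has distinct colors on its endpoints.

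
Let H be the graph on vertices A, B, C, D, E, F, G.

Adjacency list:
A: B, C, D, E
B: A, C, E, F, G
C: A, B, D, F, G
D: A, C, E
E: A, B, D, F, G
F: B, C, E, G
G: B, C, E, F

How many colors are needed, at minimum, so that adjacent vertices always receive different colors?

B, C, F, G are mutually adjacent (a clique of size 4), so at least 4 colors are needed.
4 colors suffice: color 1 → {C, E}; color 2 → {B, D}; color 3 → {A, F}; color 4 → {G}. Every edge joins two different colors.

4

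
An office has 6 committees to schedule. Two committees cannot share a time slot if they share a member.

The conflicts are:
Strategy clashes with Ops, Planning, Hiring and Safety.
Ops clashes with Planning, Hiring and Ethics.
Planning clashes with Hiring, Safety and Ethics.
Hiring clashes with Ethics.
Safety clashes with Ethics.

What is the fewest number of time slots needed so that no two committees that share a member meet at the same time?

Strategy, Ops, Planning, Hiring all conflict with each other, so at least 4 time slots are needed.
4 time slots suffice: time slot 1 → {Planning}; time slot 2 → {Ops, Safety}; time slot 3 → {Strategy, Ethics}; time slot 4 → {Hiring}. Each listed conflict is separated.

4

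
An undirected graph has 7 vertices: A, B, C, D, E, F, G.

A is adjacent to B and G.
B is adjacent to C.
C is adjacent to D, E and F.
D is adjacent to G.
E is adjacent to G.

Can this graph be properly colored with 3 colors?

The chromatic number is 3. The cycle B-A-G-D-C-B has odd length 5, so it cannot be 2-colored; at least 3 colors are needed.
3 colors suffice: color 1 → {C, G}; color 2 → {A, D, E, F}; color 3 → {B}.
That is already a proper 3-coloring.

Yes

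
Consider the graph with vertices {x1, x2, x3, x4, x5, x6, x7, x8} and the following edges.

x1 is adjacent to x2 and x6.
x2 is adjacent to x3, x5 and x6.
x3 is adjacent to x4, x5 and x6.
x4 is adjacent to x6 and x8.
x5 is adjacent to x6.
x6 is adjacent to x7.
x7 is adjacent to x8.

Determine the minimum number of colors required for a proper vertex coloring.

x2, x3, x5, x6 are mutually adjacent (a clique of size 4), so at least 4 colors are needed.
4 colors suffice: x1=B, x2=G, x3=B, x4=G, x5=Y, x6=R, x7=B, x8=R. No two adjacent vertices share a color.

4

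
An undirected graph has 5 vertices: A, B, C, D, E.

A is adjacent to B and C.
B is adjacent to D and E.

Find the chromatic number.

2

A and C are adjacent, so at least 2 colors are needed.
A valid assignment using 2 colors: A=blue, B=red, C=red, D=blue, E=blue. Every edge joins two different colors.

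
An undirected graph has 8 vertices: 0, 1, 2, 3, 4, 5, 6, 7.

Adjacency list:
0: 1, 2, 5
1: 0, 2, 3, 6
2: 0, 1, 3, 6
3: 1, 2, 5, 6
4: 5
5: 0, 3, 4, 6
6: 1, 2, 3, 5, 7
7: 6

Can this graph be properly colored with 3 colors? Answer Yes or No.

1, 2, 3, 6 are pairwise adjacent (a clique of size 4), so at least 4 colors are needed.
So 3 colors are not enough.

No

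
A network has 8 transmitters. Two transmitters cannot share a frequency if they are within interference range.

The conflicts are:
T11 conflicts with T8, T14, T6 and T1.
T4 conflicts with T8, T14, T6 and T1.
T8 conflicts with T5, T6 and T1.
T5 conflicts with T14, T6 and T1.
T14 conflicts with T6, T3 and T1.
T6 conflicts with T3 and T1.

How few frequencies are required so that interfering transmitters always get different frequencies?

4

T4, T8, T6, T1 pairwise conflict, so at least 4 frequencies are needed.
A valid assignment using 4 frequencies: T11=4, T4=4, T8=2, T5=4, T14=2, T6=1, T3=3, T1=3. No two conflicting transmitters share a frequency.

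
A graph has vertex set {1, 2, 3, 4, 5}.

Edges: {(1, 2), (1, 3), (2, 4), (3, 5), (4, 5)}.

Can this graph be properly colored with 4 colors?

The chromatic number is 3. The cycle 3-5-4-2-1-3 has odd length 5, so it cannot be 2-colored; at least 3 colors are needed.
A valid assignment using 3 colors: 1=red, 2=blue, 3=green, 4=red, 5=blue.
Since 4 ≥ 3, a proper 4-coloring certainly exists.

Yes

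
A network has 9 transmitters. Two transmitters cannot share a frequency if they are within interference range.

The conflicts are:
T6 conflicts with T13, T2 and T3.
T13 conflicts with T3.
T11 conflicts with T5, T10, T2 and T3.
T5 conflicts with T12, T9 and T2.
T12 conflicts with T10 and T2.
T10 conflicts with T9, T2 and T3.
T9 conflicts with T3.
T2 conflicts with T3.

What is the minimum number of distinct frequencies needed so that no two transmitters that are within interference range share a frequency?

4

T11, T10, T2, T3 all conflict with each other, so at least 4 frequencies are needed.
4 frequencies suffice: T6=3, T13=2, T11=4, T5=1, T12=4, T10=3, T9=2, T2=2, T3=1. Every pair that conflicts lands in different frequencies.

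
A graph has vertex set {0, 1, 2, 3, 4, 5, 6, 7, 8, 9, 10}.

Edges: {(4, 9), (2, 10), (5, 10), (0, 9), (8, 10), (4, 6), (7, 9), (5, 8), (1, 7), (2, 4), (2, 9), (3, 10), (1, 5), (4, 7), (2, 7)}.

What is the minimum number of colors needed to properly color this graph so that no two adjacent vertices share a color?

4

2, 4, 7, 9 are pairwise adjacent (a clique of size 4), so at least 4 colors are needed.
4 colors suffice: 0=blue, 1=red, 2=blue, 3=blue, 4=green, 5=blue, 6=red, 7=yellow, 8=green, 9=red, 10=red. No two adjacent vertices share a color.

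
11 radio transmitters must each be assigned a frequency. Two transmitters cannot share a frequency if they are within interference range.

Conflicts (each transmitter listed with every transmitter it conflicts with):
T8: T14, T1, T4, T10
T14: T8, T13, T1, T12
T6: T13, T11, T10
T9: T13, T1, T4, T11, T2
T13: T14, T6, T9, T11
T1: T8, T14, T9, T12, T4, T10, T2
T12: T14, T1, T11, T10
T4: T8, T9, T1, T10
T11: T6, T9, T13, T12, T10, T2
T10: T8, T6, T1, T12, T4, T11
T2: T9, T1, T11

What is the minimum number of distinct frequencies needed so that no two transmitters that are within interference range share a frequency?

T8, T1, T4, T10 all conflict with each other, so at least 4 frequencies are needed.
4 frequencies suffice: frequency 1 → {T1, T11}; frequency 2 → {T14, T9, T10}; frequency 3 → {T13, T12, T4, T2}; frequency 4 → {T8, T6}. Every pair that conflicts lands in different frequencies.

4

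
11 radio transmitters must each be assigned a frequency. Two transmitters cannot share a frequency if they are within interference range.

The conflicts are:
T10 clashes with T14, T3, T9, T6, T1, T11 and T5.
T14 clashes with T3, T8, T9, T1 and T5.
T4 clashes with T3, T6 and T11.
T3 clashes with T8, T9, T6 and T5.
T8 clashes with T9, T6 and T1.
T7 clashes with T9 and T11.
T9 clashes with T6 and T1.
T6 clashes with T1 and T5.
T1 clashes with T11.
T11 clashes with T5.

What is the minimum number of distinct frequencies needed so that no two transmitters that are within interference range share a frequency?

4

T3, T8, T9, T6 are mutually in conflict, so at least 4 frequencies are needed.
4 frequencies suffice: frequency 1 → {T3, T7, T1}; frequency 2 → {T14, T6, T11}; frequency 3 → {T4, T9, T5}; frequency 4 → {T10, T8}. Every pair that conflicts lands in different frequencies.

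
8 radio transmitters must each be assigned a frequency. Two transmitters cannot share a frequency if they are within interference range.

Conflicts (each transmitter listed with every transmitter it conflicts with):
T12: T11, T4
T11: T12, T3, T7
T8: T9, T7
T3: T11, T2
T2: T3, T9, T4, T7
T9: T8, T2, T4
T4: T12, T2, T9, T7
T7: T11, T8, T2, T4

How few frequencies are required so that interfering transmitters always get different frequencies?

T2, T4, T7 pairwise conflict, so at least 3 frequencies are needed.
3 frequencies suffice: frequency 1 → {T12, T3, T9, T7}; frequency 2 → {T11, T8, T2}; frequency 3 → {T4}. Every pair that conflicts lands in different frequencies.

3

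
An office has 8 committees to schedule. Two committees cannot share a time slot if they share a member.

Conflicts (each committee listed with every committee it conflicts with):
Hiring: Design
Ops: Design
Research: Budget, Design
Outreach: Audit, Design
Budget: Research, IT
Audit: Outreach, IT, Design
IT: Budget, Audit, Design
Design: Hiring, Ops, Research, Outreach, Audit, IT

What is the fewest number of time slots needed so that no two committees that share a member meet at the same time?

3

Outreach, Audit, Design are mutually in conflict, so at least 3 time slots are needed.
Using 3 time slots: Hiring=2, Ops=2, Research=2, Outreach=2, Budget=1, Audit=3, IT=2, Design=1. No two conflicting committees share a time slot.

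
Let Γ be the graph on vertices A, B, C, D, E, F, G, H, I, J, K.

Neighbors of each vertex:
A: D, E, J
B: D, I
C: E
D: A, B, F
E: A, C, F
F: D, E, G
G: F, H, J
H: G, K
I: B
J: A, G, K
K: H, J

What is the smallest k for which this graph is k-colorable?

3

The cycle A-D-F-G-J-A has odd length 5, so it cannot be 2-colored; at least 3 colors are needed.
One proper 3-coloring: A=2, B=1, C=1, D=3, E=3, F=1, G=2, H=1, I=2, J=1, K=2. No two adjacent vertices share a color.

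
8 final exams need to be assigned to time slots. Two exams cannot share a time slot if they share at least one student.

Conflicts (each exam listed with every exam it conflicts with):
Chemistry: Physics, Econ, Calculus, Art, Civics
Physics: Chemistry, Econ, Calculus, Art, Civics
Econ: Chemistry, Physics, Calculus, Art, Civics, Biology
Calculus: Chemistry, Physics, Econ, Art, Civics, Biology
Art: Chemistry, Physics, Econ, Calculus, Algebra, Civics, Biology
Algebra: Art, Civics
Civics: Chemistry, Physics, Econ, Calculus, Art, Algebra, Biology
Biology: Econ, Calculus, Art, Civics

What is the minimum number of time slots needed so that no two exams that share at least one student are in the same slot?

Chemistry, Physics, Econ, Calculus, Art, Civics pairwise conflict, so at least 6 time slots are needed.
6 time slots suffice: time slot 1 → {Civics}; time slot 2 → {Art}; time slot 3 → {Econ, Algebra}; time slot 4 → {Calculus}; time slot 5 → {Physics, Biology}; time slot 6 → {Chemistry}. Each listed conflict is separated.

6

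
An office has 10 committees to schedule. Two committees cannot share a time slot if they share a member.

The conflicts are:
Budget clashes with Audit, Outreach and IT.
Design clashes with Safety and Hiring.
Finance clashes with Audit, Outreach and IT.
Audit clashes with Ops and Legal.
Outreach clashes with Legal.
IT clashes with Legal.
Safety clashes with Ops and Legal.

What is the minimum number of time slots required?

2

Design and Safety conflict, so at least 2 time slots are needed.
Using 2 time slots: Budget=2, Design=2, Finance=2, Audit=1, Outreach=1, IT=1, Safety=1, Ops=2, Legal=2, Hiring=1. No two conflicting committees share a time slot.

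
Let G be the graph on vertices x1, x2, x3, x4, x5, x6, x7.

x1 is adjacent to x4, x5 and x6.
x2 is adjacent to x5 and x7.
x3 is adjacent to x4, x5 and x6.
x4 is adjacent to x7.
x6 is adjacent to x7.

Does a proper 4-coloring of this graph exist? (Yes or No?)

Yes

The chromatic number is 3. The cycle x2-x7-x6-x1-x5-x2 has odd length 5, so it cannot be 2-colored; at least 3 colors are needed.
3 colors suffice: x1=blue, x2=green, x3=blue, x4=red, x5=red, x6=red, x7=blue.
Since 4 ≥ 3, a proper 4-coloring certainly exists.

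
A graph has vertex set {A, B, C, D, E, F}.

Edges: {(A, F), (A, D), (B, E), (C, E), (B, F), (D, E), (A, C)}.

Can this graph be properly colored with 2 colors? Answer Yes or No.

The cycle B-E-D-A-F-B has odd length 5, so it cannot be 2-colored; at least 3 colors are needed.
So 2 colors are not enough.

No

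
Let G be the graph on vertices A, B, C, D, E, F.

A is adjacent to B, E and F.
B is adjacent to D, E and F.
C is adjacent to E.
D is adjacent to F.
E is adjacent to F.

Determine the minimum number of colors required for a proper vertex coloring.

4

A, B, E, F are pairwise adjacent (a clique of size 4), so at least 4 colors are needed.
A valid assignment using 4 colors: A=4, B=3, C=2, D=1, E=1, F=2. Each edge has distinct colors on its endpoints.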